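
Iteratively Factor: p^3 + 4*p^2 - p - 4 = (p + 4)*(p^2 - 1) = (p + 1)*(p + 4)*(p - 1)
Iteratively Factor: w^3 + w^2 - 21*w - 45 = (w + 3)*(w^2 - 2*w - 15) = (w - 5)*(w + 3)*(w + 3)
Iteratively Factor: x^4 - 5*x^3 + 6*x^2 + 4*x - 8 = (x + 1)*(x^3 - 6*x^2 + 12*x - 8) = (x - 2)*(x + 1)*(x^2 - 4*x + 4) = (x - 2)^2*(x + 1)*(x - 2)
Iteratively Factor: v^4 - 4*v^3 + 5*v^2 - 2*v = (v)*(v^3 - 4*v^2 + 5*v - 2) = v*(v - 2)*(v^2 - 2*v + 1) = v*(v - 2)*(v - 1)*(v - 1)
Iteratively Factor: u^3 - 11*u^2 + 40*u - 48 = (u - 4)*(u^2 - 7*u + 12) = (u - 4)^2*(u - 3)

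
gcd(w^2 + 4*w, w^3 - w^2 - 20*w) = w^2 + 4*w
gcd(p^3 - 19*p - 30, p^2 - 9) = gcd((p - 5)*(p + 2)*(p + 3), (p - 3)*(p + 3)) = p + 3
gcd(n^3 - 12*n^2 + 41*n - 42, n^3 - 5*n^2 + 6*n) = n^2 - 5*n + 6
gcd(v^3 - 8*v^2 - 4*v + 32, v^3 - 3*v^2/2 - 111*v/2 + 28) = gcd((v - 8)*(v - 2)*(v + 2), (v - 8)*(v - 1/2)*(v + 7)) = v - 8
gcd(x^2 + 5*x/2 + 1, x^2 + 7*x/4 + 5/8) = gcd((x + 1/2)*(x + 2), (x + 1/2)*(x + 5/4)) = x + 1/2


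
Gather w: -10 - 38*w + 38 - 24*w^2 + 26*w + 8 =-24*w^2 - 12*w + 36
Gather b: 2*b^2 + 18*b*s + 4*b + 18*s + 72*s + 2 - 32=2*b^2 + b*(18*s + 4) + 90*s - 30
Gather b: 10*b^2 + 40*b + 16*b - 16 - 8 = 10*b^2 + 56*b - 24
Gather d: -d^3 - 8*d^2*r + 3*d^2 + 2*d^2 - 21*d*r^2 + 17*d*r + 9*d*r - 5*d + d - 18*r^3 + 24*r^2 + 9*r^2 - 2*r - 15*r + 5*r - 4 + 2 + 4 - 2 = -d^3 + d^2*(5 - 8*r) + d*(-21*r^2 + 26*r - 4) - 18*r^3 + 33*r^2 - 12*r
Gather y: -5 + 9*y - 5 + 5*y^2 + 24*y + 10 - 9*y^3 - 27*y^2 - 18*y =-9*y^3 - 22*y^2 + 15*y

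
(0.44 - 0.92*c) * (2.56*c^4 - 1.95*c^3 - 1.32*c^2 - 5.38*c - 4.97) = -2.3552*c^5 + 2.9204*c^4 + 0.3564*c^3 + 4.3688*c^2 + 2.2052*c - 2.1868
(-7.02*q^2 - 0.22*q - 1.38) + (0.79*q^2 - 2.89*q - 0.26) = -6.23*q^2 - 3.11*q - 1.64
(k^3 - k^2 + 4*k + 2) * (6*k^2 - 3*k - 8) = 6*k^5 - 9*k^4 + 19*k^3 + 8*k^2 - 38*k - 16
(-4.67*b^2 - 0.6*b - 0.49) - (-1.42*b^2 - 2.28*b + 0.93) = -3.25*b^2 + 1.68*b - 1.42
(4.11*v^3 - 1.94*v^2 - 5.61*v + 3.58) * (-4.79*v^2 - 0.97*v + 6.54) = -19.6869*v^5 + 5.3059*v^4 + 55.6331*v^3 - 24.3941*v^2 - 40.162*v + 23.4132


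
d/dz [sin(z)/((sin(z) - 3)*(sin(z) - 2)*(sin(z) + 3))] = 2*(-sin(z)^3 + sin(z)^2 + 9)*cos(z)/((sin(z) - 3)^2*(sin(z) - 2)^2*(sin(z) + 3)^2)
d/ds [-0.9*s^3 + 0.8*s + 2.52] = 0.8 - 2.7*s^2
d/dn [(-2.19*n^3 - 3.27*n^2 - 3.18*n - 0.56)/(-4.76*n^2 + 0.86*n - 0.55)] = (10.4244*n^4 - 3.7668*n^3 - 14.3355*n^2 - 1.7342*n + 2.2306)/(22.6576*n^4 - 8.1872*n^3 + 5.9756*n^2 - 0.946*n + 0.3025)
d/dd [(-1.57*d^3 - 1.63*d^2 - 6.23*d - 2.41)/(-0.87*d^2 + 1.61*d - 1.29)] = (1.3659*d^4 - 5.0554*d^3 - 1.9685*d^2 + 0.0119999999999996*d + 11.9168)/(0.7569*d^4 - 2.8014*d^3 + 4.8367*d^2 - 4.1538*d + 1.6641)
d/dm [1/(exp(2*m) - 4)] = -2*exp(2*m)/(exp(2*m) - 4)^2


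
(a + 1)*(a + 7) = a^2 + 8*a + 7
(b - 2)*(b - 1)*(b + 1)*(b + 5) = b^4 + 3*b^3 - 11*b^2 - 3*b + 10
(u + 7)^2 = u^2 + 14*u + 49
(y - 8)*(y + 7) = y^2 - y - 56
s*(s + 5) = s^2 + 5*s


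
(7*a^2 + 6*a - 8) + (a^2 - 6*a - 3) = 8*a^2 - 11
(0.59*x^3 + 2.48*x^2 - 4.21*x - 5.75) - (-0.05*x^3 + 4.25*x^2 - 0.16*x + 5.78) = 0.64*x^3 - 1.77*x^2 - 4.05*x - 11.53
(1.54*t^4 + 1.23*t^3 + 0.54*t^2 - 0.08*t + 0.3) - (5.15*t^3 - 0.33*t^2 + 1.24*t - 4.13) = 1.54*t^4 - 3.92*t^3 + 0.87*t^2 - 1.32*t + 4.43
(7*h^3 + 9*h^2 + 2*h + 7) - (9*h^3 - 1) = -2*h^3 + 9*h^2 + 2*h + 8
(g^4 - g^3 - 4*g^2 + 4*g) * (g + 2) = g^5 + g^4 - 6*g^3 - 4*g^2 + 8*g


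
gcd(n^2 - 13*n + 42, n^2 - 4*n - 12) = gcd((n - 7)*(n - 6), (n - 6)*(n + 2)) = n - 6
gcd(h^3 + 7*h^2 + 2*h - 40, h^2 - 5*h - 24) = 1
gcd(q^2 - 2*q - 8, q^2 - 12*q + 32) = q - 4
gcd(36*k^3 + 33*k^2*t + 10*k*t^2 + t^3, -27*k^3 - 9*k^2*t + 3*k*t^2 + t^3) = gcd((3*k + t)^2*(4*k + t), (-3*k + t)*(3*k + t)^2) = 9*k^2 + 6*k*t + t^2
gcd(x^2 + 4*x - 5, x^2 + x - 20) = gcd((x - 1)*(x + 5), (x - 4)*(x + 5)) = x + 5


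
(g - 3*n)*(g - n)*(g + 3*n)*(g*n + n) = g^4*n - g^3*n^2 + g^3*n - 9*g^2*n^3 - g^2*n^2 + 9*g*n^4 - 9*g*n^3 + 9*n^4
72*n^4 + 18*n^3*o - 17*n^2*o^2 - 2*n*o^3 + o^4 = (-4*n + o)*(-3*n + o)*(2*n + o)*(3*n + o)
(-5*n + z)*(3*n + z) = -15*n^2 - 2*n*z + z^2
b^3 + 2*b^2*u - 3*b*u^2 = b*(b - u)*(b + 3*u)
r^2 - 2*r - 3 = (r - 3)*(r + 1)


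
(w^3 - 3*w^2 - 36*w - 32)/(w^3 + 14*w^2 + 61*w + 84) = (w^2 - 7*w - 8)/(w^2 + 10*w + 21)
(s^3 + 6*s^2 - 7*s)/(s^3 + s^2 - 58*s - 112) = s*(s - 1)/(s^2 - 6*s - 16)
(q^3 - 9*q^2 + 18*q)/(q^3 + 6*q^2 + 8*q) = (q^2 - 9*q + 18)/(q^2 + 6*q + 8)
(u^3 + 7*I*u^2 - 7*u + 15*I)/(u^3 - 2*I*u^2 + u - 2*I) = (u^2 + 8*I*u - 15)/(u^2 - I*u + 2)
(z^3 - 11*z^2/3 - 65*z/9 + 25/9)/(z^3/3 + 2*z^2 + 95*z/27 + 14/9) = 3*(9*z^3 - 33*z^2 - 65*z + 25)/(9*z^3 + 54*z^2 + 95*z + 42)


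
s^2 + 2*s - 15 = (s - 3)*(s + 5)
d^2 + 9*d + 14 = (d + 2)*(d + 7)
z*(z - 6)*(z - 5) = z^3 - 11*z^2 + 30*z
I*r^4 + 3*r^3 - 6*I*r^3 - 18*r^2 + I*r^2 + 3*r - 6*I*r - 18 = (r - 6)*(r - 3*I)*(r + I)*(I*r + 1)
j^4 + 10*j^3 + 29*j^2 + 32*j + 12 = (j + 1)^2*(j + 2)*(j + 6)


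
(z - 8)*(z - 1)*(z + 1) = z^3 - 8*z^2 - z + 8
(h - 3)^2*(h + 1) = h^3 - 5*h^2 + 3*h + 9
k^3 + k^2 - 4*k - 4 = (k - 2)*(k + 1)*(k + 2)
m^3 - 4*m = m*(m - 2)*(m + 2)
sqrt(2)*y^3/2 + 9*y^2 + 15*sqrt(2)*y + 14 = (y + sqrt(2))*(y + 7*sqrt(2))*(sqrt(2)*y/2 + 1)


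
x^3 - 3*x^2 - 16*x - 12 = (x - 6)*(x + 1)*(x + 2)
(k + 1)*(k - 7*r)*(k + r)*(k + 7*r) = k^4 + k^3*r + k^3 - 49*k^2*r^2 + k^2*r - 49*k*r^3 - 49*k*r^2 - 49*r^3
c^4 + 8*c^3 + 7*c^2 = c^2*(c + 1)*(c + 7)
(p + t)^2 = p^2 + 2*p*t + t^2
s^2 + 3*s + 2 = (s + 1)*(s + 2)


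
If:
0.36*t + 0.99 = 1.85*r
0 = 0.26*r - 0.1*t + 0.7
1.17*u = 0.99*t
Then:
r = 3.84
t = 16.98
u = 14.37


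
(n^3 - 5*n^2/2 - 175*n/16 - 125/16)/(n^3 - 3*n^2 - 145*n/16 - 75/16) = (4*n + 5)/(4*n + 3)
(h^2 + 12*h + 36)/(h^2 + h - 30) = (h + 6)/(h - 5)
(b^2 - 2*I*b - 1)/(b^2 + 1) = (b - I)/(b + I)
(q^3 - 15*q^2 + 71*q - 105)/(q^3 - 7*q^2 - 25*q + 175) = (q - 3)/(q + 5)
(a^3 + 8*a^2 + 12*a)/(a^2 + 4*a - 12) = a*(a + 2)/(a - 2)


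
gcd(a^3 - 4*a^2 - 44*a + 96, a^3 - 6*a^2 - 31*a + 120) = a - 8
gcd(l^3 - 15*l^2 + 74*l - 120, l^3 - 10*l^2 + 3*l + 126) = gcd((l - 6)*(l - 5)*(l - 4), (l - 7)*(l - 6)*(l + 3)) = l - 6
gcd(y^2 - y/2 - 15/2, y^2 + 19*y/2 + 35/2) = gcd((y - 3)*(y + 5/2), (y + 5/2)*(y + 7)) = y + 5/2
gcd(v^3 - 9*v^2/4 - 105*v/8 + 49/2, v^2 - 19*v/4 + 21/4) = v - 7/4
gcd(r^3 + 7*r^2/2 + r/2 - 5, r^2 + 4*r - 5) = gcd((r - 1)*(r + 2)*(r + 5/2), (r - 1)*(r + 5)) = r - 1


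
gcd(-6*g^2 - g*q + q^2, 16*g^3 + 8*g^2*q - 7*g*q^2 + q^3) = 1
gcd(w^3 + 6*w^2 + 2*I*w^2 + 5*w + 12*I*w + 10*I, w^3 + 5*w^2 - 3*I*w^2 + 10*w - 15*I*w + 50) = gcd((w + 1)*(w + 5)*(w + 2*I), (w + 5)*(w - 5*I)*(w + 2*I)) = w^2 + w*(5 + 2*I) + 10*I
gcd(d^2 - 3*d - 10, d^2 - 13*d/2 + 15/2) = d - 5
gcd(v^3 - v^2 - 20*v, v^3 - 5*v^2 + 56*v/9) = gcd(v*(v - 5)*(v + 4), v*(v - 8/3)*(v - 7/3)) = v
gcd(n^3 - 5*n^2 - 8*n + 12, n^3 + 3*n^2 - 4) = n^2 + n - 2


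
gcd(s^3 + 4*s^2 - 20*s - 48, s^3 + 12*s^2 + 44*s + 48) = s^2 + 8*s + 12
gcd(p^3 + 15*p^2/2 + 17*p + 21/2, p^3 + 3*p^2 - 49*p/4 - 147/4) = p^2 + 13*p/2 + 21/2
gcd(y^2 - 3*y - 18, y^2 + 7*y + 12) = y + 3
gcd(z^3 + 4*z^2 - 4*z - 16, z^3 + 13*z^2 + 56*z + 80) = z + 4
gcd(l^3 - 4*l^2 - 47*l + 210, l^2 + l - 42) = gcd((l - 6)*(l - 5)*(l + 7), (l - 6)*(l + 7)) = l^2 + l - 42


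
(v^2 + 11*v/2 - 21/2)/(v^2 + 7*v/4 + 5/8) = 4*(2*v^2 + 11*v - 21)/(8*v^2 + 14*v + 5)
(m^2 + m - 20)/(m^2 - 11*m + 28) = (m + 5)/(m - 7)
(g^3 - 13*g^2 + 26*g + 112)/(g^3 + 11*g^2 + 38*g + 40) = (g^2 - 15*g + 56)/(g^2 + 9*g + 20)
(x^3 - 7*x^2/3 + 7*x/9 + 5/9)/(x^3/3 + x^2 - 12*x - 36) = (9*x^3 - 21*x^2 + 7*x + 5)/(3*(x^3 + 3*x^2 - 36*x - 108))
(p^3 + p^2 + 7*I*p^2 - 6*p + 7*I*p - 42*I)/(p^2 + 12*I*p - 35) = (p^2 + p - 6)/(p + 5*I)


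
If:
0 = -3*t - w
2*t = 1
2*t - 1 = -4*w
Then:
No Solution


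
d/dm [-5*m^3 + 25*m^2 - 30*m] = -15*m^2 + 50*m - 30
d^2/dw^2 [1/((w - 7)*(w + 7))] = 2*(3*w^2 + 49)/(w^6 - 147*w^4 + 7203*w^2 - 117649)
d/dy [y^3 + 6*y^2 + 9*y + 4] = 3*y^2 + 12*y + 9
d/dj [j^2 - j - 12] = 2*j - 1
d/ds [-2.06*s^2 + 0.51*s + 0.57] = 0.51 - 4.12*s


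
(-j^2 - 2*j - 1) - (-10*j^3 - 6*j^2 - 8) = 10*j^3 + 5*j^2 - 2*j + 7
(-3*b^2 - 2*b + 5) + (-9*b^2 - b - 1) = -12*b^2 - 3*b + 4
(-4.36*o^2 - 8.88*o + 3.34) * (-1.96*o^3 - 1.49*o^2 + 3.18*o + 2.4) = 8.5456*o^5 + 23.9012*o^4 - 7.18*o^3 - 43.679*o^2 - 10.6908*o + 8.016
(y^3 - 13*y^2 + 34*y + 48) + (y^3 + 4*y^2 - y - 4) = 2*y^3 - 9*y^2 + 33*y + 44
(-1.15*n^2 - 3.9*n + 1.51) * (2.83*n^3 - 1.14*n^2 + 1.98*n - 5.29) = -3.2545*n^5 - 9.726*n^4 + 6.4423*n^3 - 3.3599*n^2 + 23.6208*n - 7.9879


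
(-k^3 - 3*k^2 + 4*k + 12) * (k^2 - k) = -k^5 - 2*k^4 + 7*k^3 + 8*k^2 - 12*k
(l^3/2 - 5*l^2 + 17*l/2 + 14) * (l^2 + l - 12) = l^5/2 - 9*l^4/2 - 5*l^3/2 + 165*l^2/2 - 88*l - 168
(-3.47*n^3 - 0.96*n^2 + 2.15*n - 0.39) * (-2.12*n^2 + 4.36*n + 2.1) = 7.3564*n^5 - 13.094*n^4 - 16.0306*n^3 + 8.1848*n^2 + 2.8146*n - 0.819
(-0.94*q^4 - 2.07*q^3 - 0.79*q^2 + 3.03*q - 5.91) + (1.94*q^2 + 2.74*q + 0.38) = -0.94*q^4 - 2.07*q^3 + 1.15*q^2 + 5.77*q - 5.53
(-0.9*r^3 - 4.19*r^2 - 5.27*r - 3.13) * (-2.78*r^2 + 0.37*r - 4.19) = 2.502*r^5 + 11.3152*r^4 + 16.8713*r^3 + 24.3076*r^2 + 20.9232*r + 13.1147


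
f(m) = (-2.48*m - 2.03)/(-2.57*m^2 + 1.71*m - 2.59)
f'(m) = (-2.48*m - 2.03)*(5.14*m - 1.71)/(-2.57*m^2 + 1.71*m - 2.59)^2 - 2.48/(-2.57*m^2 + 1.71*m - 2.59)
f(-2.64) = -0.18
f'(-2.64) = -0.01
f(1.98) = 0.75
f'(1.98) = -0.42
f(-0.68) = 0.07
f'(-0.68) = 0.58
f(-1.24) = -0.12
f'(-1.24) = 0.17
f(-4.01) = -0.16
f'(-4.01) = -0.02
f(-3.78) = -0.16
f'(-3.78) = -0.02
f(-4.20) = -0.15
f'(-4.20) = -0.02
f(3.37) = 0.40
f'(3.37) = -0.14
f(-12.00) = -0.07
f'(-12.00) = -0.01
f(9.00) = 0.12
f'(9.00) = -0.02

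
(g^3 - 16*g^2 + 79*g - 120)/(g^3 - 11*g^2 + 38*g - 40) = (g^2 - 11*g + 24)/(g^2 - 6*g + 8)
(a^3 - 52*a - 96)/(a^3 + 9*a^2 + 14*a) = (a^2 - 2*a - 48)/(a*(a + 7))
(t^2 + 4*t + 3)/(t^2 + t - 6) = (t + 1)/(t - 2)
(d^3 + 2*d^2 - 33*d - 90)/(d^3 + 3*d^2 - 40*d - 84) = (d^2 + 8*d + 15)/(d^2 + 9*d + 14)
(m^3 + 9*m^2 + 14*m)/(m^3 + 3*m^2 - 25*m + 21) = m*(m + 2)/(m^2 - 4*m + 3)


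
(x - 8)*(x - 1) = x^2 - 9*x + 8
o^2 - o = o*(o - 1)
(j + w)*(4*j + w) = 4*j^2 + 5*j*w + w^2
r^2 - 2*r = r*(r - 2)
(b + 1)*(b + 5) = b^2 + 6*b + 5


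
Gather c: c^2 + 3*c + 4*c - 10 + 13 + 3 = c^2 + 7*c + 6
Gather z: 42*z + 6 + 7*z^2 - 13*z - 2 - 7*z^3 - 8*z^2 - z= -7*z^3 - z^2 + 28*z + 4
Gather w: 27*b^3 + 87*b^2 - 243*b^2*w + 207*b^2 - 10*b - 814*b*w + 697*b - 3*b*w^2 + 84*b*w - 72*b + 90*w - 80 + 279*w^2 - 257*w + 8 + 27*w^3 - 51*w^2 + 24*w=27*b^3 + 294*b^2 + 615*b + 27*w^3 + w^2*(228 - 3*b) + w*(-243*b^2 - 730*b - 143) - 72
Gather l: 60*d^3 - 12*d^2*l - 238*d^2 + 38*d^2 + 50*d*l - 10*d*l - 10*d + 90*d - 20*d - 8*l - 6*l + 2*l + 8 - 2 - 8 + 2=60*d^3 - 200*d^2 + 60*d + l*(-12*d^2 + 40*d - 12)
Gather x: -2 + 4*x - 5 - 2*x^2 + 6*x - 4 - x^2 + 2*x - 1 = -3*x^2 + 12*x - 12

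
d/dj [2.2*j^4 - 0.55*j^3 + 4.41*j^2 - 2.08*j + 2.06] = 8.8*j^3 - 1.65*j^2 + 8.82*j - 2.08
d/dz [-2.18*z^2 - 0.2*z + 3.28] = -4.36*z - 0.2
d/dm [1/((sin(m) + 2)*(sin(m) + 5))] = -(2*sin(m) + 7)*cos(m)/((sin(m) + 2)^2*(sin(m) + 5)^2)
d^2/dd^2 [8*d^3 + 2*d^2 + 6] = 48*d + 4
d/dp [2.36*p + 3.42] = 2.36000000000000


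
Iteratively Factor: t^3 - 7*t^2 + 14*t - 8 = (t - 4)*(t^2 - 3*t + 2) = (t - 4)*(t - 1)*(t - 2)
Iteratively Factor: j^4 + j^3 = (j + 1)*(j^3) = j*(j + 1)*(j^2) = j^2*(j + 1)*(j)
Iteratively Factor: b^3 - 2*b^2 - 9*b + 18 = (b + 3)*(b^2 - 5*b + 6) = (b - 2)*(b + 3)*(b - 3)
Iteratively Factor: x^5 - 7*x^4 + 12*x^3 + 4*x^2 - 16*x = (x)*(x^4 - 7*x^3 + 12*x^2 + 4*x - 16) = x*(x + 1)*(x^3 - 8*x^2 + 20*x - 16) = x*(x - 4)*(x + 1)*(x^2 - 4*x + 4) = x*(x - 4)*(x - 2)*(x + 1)*(x - 2)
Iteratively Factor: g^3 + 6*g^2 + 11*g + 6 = (g + 1)*(g^2 + 5*g + 6) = (g + 1)*(g + 3)*(g + 2)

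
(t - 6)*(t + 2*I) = t^2 - 6*t + 2*I*t - 12*I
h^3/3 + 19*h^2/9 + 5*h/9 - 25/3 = (h/3 + 1)*(h - 5/3)*(h + 5)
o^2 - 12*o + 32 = (o - 8)*(o - 4)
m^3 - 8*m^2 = m^2*(m - 8)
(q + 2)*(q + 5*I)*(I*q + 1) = I*q^3 - 4*q^2 + 2*I*q^2 - 8*q + 5*I*q + 10*I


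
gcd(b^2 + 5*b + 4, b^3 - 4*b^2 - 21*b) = 1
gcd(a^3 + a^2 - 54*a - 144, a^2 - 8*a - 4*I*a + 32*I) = a - 8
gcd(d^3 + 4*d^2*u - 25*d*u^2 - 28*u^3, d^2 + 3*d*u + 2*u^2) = d + u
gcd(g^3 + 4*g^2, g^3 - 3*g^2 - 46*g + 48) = 1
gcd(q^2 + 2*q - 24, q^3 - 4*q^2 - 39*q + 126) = q + 6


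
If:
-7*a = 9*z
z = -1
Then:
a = 9/7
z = -1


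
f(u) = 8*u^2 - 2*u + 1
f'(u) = 16*u - 2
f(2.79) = 57.69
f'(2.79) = 42.64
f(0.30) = 1.12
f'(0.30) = 2.80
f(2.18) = 34.66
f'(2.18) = 32.88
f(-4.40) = 164.68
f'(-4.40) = -72.40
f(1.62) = 18.76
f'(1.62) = 23.92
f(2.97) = 65.63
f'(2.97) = 45.52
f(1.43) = 14.50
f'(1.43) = 20.88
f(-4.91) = 203.68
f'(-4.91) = -80.56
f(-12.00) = 1177.00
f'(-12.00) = -194.00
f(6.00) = 277.00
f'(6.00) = 94.00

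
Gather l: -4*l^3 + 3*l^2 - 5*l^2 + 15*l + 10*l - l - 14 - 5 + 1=-4*l^3 - 2*l^2 + 24*l - 18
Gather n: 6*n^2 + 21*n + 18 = 6*n^2 + 21*n + 18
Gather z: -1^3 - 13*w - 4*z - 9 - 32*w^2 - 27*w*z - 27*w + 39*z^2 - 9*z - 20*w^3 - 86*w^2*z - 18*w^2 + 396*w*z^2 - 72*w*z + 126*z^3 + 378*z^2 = -20*w^3 - 50*w^2 - 40*w + 126*z^3 + z^2*(396*w + 417) + z*(-86*w^2 - 99*w - 13) - 10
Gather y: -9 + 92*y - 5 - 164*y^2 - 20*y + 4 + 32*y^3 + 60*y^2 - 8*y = 32*y^3 - 104*y^2 + 64*y - 10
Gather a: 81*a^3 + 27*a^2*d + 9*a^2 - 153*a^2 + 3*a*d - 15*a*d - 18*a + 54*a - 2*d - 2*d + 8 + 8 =81*a^3 + a^2*(27*d - 144) + a*(36 - 12*d) - 4*d + 16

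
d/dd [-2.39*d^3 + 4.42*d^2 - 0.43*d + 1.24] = -7.17*d^2 + 8.84*d - 0.43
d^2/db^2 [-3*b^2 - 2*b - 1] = -6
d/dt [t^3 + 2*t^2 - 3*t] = 3*t^2 + 4*t - 3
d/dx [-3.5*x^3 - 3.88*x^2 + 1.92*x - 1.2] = -10.5*x^2 - 7.76*x + 1.92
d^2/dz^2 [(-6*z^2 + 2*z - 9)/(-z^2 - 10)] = 2*(-2*z^3 - 153*z^2 + 60*z + 510)/(z^6 + 30*z^4 + 300*z^2 + 1000)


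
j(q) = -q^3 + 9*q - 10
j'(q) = 9 - 3*q^2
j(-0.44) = -13.87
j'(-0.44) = 8.42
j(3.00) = -10.00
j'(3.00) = -18.00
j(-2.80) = -13.25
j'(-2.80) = -14.52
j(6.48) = -223.78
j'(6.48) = -116.97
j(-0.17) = -11.53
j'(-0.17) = 8.91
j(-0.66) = -15.65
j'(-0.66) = 7.69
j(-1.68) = -20.38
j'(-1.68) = 0.53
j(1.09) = -1.49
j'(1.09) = 5.44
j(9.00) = -658.00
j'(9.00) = -234.00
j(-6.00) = 152.00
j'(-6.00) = -99.00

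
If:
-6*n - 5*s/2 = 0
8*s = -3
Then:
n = 5/32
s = -3/8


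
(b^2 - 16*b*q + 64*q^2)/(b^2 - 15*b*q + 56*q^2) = (-b + 8*q)/(-b + 7*q)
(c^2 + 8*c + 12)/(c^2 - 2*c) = (c^2 + 8*c + 12)/(c*(c - 2))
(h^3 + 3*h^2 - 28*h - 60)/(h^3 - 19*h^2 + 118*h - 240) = (h^2 + 8*h + 12)/(h^2 - 14*h + 48)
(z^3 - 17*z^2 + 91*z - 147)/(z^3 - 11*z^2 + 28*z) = (z^2 - 10*z + 21)/(z*(z - 4))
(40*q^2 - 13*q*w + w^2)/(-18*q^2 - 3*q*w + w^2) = (-40*q^2 + 13*q*w - w^2)/(18*q^2 + 3*q*w - w^2)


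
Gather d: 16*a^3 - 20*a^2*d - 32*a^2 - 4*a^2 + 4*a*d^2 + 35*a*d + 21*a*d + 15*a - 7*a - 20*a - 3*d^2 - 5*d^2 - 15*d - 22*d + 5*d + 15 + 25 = 16*a^3 - 36*a^2 - 12*a + d^2*(4*a - 8) + d*(-20*a^2 + 56*a - 32) + 40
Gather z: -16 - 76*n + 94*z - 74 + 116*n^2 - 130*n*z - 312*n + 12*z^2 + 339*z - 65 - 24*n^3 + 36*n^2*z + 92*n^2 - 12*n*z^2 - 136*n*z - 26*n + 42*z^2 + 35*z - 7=-24*n^3 + 208*n^2 - 414*n + z^2*(54 - 12*n) + z*(36*n^2 - 266*n + 468) - 162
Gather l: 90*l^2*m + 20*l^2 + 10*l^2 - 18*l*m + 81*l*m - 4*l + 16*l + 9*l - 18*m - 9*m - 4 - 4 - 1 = l^2*(90*m + 30) + l*(63*m + 21) - 27*m - 9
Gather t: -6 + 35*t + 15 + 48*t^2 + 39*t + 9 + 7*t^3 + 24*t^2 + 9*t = 7*t^3 + 72*t^2 + 83*t + 18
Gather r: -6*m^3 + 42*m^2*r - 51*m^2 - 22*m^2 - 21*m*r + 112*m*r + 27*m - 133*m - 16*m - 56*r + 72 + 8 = -6*m^3 - 73*m^2 - 122*m + r*(42*m^2 + 91*m - 56) + 80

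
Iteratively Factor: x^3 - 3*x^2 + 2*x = (x - 1)*(x^2 - 2*x) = (x - 2)*(x - 1)*(x)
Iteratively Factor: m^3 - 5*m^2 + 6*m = (m)*(m^2 - 5*m + 6) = m*(m - 3)*(m - 2)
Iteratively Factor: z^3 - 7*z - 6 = (z + 2)*(z^2 - 2*z - 3) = (z - 3)*(z + 2)*(z + 1)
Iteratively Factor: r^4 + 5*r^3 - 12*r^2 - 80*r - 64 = (r + 4)*(r^3 + r^2 - 16*r - 16) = (r + 4)^2*(r^2 - 3*r - 4) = (r + 1)*(r + 4)^2*(r - 4)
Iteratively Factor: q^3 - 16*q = (q)*(q^2 - 16) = q*(q - 4)*(q + 4)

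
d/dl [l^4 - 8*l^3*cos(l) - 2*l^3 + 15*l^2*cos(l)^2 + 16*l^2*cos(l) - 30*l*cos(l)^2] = 8*l^3*sin(l) + 4*l^3 - 16*l^2*sin(l) - 15*l^2*sin(2*l) - 24*l^2*cos(l) - 6*l^2 + 30*l*sin(2*l) + 30*l*cos(l)^2 + 32*l*cos(l) - 30*cos(l)^2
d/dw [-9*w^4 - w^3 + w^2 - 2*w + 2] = -36*w^3 - 3*w^2 + 2*w - 2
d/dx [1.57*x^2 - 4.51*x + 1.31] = 3.14*x - 4.51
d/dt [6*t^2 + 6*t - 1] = 12*t + 6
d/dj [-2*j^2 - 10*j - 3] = -4*j - 10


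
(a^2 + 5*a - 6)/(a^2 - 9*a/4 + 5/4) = 4*(a + 6)/(4*a - 5)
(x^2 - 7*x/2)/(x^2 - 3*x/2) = (2*x - 7)/(2*x - 3)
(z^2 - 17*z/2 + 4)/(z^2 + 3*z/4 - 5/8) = 4*(z - 8)/(4*z + 5)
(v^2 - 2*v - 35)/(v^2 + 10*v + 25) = (v - 7)/(v + 5)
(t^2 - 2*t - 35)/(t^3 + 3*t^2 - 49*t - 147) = (t + 5)/(t^2 + 10*t + 21)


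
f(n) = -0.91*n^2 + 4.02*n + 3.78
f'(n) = 4.02 - 1.82*n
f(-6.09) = -54.45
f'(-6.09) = 15.10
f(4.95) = 1.38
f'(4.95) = -4.99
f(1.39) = 7.61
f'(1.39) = 1.49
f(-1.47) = -4.10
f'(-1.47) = 6.70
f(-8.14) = -89.24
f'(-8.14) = 18.83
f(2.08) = 8.20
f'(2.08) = 0.23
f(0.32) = 4.97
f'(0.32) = 3.44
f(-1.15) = -2.05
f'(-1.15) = 6.11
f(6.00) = -4.86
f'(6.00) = -6.90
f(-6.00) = -53.10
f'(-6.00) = 14.94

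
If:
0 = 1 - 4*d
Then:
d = 1/4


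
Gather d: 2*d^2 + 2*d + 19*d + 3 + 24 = 2*d^2 + 21*d + 27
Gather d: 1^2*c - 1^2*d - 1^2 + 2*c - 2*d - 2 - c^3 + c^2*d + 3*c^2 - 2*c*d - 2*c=-c^3 + 3*c^2 + c + d*(c^2 - 2*c - 3) - 3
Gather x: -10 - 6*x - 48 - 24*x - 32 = -30*x - 90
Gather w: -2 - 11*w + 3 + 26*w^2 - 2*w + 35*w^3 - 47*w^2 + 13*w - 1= 35*w^3 - 21*w^2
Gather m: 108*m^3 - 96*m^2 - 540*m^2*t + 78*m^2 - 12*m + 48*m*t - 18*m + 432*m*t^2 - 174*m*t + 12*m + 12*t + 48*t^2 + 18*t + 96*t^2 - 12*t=108*m^3 + m^2*(-540*t - 18) + m*(432*t^2 - 126*t - 18) + 144*t^2 + 18*t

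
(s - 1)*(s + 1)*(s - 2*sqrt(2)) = s^3 - 2*sqrt(2)*s^2 - s + 2*sqrt(2)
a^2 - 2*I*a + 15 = (a - 5*I)*(a + 3*I)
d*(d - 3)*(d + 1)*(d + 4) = d^4 + 2*d^3 - 11*d^2 - 12*d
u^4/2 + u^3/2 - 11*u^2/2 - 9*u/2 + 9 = (u/2 + 1)*(u - 3)*(u - 1)*(u + 3)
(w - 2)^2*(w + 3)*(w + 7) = w^4 + 6*w^3 - 15*w^2 - 44*w + 84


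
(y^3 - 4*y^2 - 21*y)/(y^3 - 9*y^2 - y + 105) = y/(y - 5)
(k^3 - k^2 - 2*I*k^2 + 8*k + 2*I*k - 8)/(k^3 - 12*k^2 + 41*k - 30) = (k^2 - 2*I*k + 8)/(k^2 - 11*k + 30)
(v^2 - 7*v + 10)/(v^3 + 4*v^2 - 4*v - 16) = (v - 5)/(v^2 + 6*v + 8)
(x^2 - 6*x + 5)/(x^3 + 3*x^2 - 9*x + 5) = (x - 5)/(x^2 + 4*x - 5)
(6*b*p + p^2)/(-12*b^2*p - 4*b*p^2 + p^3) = (6*b + p)/(-12*b^2 - 4*b*p + p^2)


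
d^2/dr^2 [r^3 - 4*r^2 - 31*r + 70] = 6*r - 8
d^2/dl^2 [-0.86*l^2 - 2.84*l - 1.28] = -1.72000000000000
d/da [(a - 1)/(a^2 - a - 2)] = (a^2 - a - (a - 1)*(2*a - 1) - 2)/(-a^2 + a + 2)^2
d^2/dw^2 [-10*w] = 0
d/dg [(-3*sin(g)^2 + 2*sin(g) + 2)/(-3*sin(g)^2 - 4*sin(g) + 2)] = 6*(3*sin(g)^2 + 2)*cos(g)/(3*sin(g)^2 + 4*sin(g) - 2)^2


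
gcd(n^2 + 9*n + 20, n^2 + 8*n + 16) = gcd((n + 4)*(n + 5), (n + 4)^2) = n + 4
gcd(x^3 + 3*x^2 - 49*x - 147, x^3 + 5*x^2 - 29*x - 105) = x^2 + 10*x + 21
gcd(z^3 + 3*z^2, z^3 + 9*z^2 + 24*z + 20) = 1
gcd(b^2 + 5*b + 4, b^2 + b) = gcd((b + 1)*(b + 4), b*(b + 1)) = b + 1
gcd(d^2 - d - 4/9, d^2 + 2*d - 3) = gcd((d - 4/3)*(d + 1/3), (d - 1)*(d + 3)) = 1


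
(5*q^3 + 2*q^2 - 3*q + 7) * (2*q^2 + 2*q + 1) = 10*q^5 + 14*q^4 + 3*q^3 + 10*q^2 + 11*q + 7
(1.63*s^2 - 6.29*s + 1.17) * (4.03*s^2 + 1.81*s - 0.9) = 6.5689*s^4 - 22.3984*s^3 - 8.1368*s^2 + 7.7787*s - 1.053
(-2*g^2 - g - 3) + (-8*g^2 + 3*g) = -10*g^2 + 2*g - 3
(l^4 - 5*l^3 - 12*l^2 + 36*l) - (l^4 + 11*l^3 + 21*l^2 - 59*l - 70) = -16*l^3 - 33*l^2 + 95*l + 70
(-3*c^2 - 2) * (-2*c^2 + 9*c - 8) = 6*c^4 - 27*c^3 + 28*c^2 - 18*c + 16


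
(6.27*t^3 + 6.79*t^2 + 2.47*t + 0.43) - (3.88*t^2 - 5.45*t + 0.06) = 6.27*t^3 + 2.91*t^2 + 7.92*t + 0.37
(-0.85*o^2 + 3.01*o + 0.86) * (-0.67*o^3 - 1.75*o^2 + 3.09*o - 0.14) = 0.5695*o^5 - 0.5292*o^4 - 8.4702*o^3 + 7.9149*o^2 + 2.236*o - 0.1204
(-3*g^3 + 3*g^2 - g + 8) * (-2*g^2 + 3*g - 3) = 6*g^5 - 15*g^4 + 20*g^3 - 28*g^2 + 27*g - 24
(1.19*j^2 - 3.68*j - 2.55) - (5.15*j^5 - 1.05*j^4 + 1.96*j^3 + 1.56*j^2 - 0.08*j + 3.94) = -5.15*j^5 + 1.05*j^4 - 1.96*j^3 - 0.37*j^2 - 3.6*j - 6.49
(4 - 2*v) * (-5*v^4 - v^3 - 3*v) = 10*v^5 - 18*v^4 - 4*v^3 + 6*v^2 - 12*v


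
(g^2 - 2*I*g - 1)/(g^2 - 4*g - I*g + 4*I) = (g - I)/(g - 4)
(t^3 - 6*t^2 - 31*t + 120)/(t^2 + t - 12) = (t^2 - 3*t - 40)/(t + 4)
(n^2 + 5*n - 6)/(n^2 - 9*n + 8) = (n + 6)/(n - 8)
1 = 1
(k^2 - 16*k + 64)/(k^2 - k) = (k^2 - 16*k + 64)/(k*(k - 1))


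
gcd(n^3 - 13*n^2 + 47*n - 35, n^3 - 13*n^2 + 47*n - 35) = n^3 - 13*n^2 + 47*n - 35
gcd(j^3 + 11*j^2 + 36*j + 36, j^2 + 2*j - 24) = j + 6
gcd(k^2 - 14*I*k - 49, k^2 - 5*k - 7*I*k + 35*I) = k - 7*I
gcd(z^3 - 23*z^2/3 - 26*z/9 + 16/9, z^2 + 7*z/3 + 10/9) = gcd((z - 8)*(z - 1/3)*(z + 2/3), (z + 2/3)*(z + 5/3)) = z + 2/3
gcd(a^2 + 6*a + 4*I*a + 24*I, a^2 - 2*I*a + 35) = 1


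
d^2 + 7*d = d*(d + 7)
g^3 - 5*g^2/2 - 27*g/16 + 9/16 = (g - 3)*(g - 1/4)*(g + 3/4)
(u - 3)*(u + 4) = u^2 + u - 12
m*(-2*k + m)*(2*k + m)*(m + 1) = -4*k^2*m^2 - 4*k^2*m + m^4 + m^3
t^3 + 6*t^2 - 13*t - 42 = (t - 3)*(t + 2)*(t + 7)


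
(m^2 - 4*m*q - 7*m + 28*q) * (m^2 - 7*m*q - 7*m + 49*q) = m^4 - 11*m^3*q - 14*m^3 + 28*m^2*q^2 + 154*m^2*q + 49*m^2 - 392*m*q^2 - 539*m*q + 1372*q^2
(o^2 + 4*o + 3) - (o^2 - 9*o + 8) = 13*o - 5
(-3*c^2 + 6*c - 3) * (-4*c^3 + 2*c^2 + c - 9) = 12*c^5 - 30*c^4 + 21*c^3 + 27*c^2 - 57*c + 27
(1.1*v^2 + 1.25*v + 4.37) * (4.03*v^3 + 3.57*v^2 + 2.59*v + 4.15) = 4.433*v^5 + 8.9645*v^4 + 24.9226*v^3 + 23.4034*v^2 + 16.5058*v + 18.1355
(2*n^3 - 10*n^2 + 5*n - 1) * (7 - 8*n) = -16*n^4 + 94*n^3 - 110*n^2 + 43*n - 7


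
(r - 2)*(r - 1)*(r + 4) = r^3 + r^2 - 10*r + 8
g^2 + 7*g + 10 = (g + 2)*(g + 5)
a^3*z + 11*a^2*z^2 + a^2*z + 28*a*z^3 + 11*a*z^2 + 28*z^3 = (a + 4*z)*(a + 7*z)*(a*z + z)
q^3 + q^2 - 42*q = q*(q - 6)*(q + 7)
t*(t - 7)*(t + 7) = t^3 - 49*t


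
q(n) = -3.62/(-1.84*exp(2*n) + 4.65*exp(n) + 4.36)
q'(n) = -3.62*(3.68*exp(2*n) - 4.65*exp(n))/(-1.84*exp(2*n) + 4.65*exp(n) + 4.36)^2 = (16.833 - 13.3216*exp(n))*exp(n)/(-1.84*exp(2*n) + 4.65*exp(n) + 4.36)^2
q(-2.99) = -0.79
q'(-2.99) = 0.04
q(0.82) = -0.67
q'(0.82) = -1.03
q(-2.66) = -0.77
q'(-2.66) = 0.05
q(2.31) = 0.03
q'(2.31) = -0.06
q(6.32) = 0.00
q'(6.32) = -0.00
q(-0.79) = -0.59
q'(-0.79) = 0.13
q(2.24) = 0.03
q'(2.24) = -0.08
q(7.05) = 0.00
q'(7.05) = -0.00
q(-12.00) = -0.83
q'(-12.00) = 0.00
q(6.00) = 0.00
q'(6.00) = 0.00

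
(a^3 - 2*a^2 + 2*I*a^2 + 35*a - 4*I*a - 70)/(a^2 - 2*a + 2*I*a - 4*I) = (a^2 + 2*I*a + 35)/(a + 2*I)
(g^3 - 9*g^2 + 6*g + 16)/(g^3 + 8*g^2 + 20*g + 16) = (g^3 - 9*g^2 + 6*g + 16)/(g^3 + 8*g^2 + 20*g + 16)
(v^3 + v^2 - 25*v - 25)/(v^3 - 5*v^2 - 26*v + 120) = (v^2 - 4*v - 5)/(v^2 - 10*v + 24)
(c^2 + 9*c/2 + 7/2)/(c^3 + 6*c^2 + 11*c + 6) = (c + 7/2)/(c^2 + 5*c + 6)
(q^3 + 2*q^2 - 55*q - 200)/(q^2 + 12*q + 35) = (q^2 - 3*q - 40)/(q + 7)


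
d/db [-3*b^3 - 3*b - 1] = -9*b^2 - 3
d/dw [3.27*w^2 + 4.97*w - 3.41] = 6.54*w + 4.97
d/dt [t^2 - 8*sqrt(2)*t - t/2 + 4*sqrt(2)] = 2*t - 8*sqrt(2) - 1/2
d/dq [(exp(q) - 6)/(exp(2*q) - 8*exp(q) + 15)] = (-2*(exp(q) - 6)*(exp(q) - 4) + exp(2*q) - 8*exp(q) + 15)*exp(q)/(exp(2*q) - 8*exp(q) + 15)^2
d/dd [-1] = 0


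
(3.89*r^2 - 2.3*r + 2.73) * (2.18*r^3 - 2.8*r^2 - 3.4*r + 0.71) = 8.4802*r^5 - 15.906*r^4 - 0.834600000000001*r^3 + 2.9379*r^2 - 10.915*r + 1.9383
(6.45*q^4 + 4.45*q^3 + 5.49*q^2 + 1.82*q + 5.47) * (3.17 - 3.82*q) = -24.639*q^5 + 3.4475*q^4 - 6.8653*q^3 + 10.4509*q^2 - 15.126*q + 17.3399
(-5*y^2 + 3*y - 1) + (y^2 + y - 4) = -4*y^2 + 4*y - 5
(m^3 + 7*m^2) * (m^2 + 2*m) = m^5 + 9*m^4 + 14*m^3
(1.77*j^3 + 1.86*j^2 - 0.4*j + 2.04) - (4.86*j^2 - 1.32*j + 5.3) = 1.77*j^3 - 3.0*j^2 + 0.92*j - 3.26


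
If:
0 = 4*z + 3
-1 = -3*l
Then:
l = 1/3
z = -3/4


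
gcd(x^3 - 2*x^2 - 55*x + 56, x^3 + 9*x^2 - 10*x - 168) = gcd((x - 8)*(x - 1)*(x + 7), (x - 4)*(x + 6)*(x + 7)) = x + 7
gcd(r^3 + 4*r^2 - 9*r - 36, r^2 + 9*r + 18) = r + 3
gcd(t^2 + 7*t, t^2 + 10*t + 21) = t + 7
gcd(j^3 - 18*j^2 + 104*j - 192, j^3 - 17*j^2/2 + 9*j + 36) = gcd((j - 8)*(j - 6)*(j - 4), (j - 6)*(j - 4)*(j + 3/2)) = j^2 - 10*j + 24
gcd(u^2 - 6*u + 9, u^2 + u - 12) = u - 3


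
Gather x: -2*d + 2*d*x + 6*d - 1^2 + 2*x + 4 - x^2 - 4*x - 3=4*d - x^2 + x*(2*d - 2)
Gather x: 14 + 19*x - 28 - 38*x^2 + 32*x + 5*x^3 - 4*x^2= 5*x^3 - 42*x^2 + 51*x - 14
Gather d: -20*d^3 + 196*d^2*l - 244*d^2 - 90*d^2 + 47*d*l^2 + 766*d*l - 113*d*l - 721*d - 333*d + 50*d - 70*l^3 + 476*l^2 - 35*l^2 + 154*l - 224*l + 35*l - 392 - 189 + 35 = -20*d^3 + d^2*(196*l - 334) + d*(47*l^2 + 653*l - 1004) - 70*l^3 + 441*l^2 - 35*l - 546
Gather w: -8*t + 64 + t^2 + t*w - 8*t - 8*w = t^2 - 16*t + w*(t - 8) + 64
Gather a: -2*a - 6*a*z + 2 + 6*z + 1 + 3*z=a*(-6*z - 2) + 9*z + 3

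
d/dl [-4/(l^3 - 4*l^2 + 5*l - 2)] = 4*(3*l^2 - 8*l + 5)/(l^3 - 4*l^2 + 5*l - 2)^2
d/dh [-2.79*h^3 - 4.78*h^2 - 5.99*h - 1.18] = -8.37*h^2 - 9.56*h - 5.99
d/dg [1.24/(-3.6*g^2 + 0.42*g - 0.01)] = (8.928*g - 0.5208)/(3.6*g^2 - 0.42*g + 0.01)^2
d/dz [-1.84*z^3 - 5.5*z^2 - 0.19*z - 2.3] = -5.52*z^2 - 11.0*z - 0.19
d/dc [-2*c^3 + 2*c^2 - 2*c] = -6*c^2 + 4*c - 2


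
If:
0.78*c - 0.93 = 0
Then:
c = 1.19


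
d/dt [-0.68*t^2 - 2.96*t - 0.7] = -1.36*t - 2.96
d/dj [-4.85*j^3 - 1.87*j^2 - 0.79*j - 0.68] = -14.55*j^2 - 3.74*j - 0.79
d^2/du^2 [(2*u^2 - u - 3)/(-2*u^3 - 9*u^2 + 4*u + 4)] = 2*(-8*u^6 + 12*u^5 + 78*u^4 + 337*u^3 + 489*u^2 - 144*u + 108)/(8*u^9 + 108*u^8 + 438*u^7 + 249*u^6 - 1308*u^5 - 348*u^4 + 896*u^3 + 240*u^2 - 192*u - 64)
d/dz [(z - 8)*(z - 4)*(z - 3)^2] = 4*z^3 - 54*z^2 + 226*z - 300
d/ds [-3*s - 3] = -3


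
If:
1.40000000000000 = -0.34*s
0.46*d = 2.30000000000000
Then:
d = 5.00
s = -4.12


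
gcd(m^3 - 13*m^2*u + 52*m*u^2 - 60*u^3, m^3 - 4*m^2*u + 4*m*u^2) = -m + 2*u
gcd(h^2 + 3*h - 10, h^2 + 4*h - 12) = h - 2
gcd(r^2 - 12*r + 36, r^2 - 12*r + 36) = r^2 - 12*r + 36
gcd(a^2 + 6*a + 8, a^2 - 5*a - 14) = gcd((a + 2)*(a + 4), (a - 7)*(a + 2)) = a + 2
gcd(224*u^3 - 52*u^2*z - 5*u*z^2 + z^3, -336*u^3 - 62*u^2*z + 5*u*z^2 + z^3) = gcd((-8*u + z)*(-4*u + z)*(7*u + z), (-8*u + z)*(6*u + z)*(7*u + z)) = -56*u^2 - u*z + z^2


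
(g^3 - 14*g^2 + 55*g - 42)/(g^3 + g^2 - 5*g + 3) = (g^2 - 13*g + 42)/(g^2 + 2*g - 3)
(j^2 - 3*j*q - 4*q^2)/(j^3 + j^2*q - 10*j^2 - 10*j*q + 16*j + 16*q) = (j - 4*q)/(j^2 - 10*j + 16)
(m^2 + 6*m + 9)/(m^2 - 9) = (m + 3)/(m - 3)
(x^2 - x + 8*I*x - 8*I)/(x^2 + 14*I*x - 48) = (x - 1)/(x + 6*I)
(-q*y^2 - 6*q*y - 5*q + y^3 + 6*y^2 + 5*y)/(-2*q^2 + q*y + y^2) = (y^2 + 6*y + 5)/(2*q + y)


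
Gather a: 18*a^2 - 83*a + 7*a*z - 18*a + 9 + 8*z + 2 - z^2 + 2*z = 18*a^2 + a*(7*z - 101) - z^2 + 10*z + 11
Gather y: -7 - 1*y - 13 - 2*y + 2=-3*y - 18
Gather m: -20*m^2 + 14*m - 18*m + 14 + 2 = -20*m^2 - 4*m + 16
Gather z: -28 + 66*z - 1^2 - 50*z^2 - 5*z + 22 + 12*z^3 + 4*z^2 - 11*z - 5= 12*z^3 - 46*z^2 + 50*z - 12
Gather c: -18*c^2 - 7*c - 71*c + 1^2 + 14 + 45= -18*c^2 - 78*c + 60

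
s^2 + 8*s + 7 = (s + 1)*(s + 7)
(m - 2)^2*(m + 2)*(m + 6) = m^4 + 4*m^3 - 16*m^2 - 16*m + 48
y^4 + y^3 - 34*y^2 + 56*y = y*(y - 4)*(y - 2)*(y + 7)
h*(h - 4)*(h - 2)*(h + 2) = h^4 - 4*h^3 - 4*h^2 + 16*h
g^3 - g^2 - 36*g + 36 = (g - 6)*(g - 1)*(g + 6)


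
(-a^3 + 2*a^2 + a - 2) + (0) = -a^3 + 2*a^2 + a - 2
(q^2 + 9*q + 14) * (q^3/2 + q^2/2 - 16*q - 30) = q^5/2 + 5*q^4 - 9*q^3/2 - 167*q^2 - 494*q - 420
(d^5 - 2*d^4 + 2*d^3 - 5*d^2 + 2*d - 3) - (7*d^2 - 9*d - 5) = d^5 - 2*d^4 + 2*d^3 - 12*d^2 + 11*d + 2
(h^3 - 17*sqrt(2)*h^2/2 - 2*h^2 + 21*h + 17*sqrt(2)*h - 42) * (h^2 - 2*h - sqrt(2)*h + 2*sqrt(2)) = h^5 - 19*sqrt(2)*h^4/2 - 4*h^4 + 42*h^3 + 38*sqrt(2)*h^3 - 152*h^2 - 59*sqrt(2)*h^2 + 84*sqrt(2)*h + 152*h - 84*sqrt(2)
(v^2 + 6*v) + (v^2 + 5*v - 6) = 2*v^2 + 11*v - 6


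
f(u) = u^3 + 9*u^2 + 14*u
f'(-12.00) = 230.00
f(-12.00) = -600.00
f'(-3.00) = -13.00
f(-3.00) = 12.00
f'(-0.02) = 13.64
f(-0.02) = -0.28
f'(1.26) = 41.44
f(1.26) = 33.93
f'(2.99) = 94.64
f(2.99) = 149.05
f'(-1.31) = -4.43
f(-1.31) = -5.14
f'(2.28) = 70.64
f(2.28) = 90.56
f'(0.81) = 30.55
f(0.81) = 17.78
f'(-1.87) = -9.17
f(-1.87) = -1.25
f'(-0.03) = 13.46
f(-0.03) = -0.41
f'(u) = 3*u^2 + 18*u + 14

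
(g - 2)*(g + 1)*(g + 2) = g^3 + g^2 - 4*g - 4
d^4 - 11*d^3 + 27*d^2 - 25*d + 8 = (d - 8)*(d - 1)^3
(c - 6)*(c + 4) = c^2 - 2*c - 24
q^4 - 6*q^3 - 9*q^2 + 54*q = q*(q - 6)*(q - 3)*(q + 3)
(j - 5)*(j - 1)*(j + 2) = j^3 - 4*j^2 - 7*j + 10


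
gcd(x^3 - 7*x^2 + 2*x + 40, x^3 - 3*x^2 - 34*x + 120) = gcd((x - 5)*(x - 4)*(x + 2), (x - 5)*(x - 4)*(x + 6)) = x^2 - 9*x + 20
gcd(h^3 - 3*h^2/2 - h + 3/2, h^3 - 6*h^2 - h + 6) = h^2 - 1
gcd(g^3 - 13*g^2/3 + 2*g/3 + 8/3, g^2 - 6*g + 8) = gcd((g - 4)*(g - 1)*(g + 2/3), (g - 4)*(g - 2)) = g - 4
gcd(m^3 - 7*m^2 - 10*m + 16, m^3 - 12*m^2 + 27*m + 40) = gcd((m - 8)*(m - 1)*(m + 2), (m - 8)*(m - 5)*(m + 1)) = m - 8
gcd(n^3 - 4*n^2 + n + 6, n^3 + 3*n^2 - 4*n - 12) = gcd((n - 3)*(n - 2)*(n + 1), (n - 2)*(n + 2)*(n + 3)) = n - 2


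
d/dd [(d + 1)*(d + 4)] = 2*d + 5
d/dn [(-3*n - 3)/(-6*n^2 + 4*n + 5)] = 3*(6*n^2 - 4*n - 4*(n + 1)*(3*n - 1) - 5)/(-6*n^2 + 4*n + 5)^2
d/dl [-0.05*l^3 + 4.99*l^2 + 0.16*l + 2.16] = -0.15*l^2 + 9.98*l + 0.16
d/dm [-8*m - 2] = -8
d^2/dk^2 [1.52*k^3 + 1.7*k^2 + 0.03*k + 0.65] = 9.12*k + 3.4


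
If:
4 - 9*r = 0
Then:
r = 4/9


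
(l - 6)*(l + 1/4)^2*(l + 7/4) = l^4 - 15*l^3/4 - 201*l^2/16 - 353*l/64 - 21/32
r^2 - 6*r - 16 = (r - 8)*(r + 2)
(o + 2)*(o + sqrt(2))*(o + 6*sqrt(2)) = o^3 + 2*o^2 + 7*sqrt(2)*o^2 + 12*o + 14*sqrt(2)*o + 24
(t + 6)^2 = t^2 + 12*t + 36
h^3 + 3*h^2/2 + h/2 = h*(h + 1/2)*(h + 1)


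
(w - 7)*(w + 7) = w^2 - 49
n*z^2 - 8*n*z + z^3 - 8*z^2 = z*(n + z)*(z - 8)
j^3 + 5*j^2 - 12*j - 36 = (j - 3)*(j + 2)*(j + 6)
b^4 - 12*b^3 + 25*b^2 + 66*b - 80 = (b - 8)*(b - 5)*(b - 1)*(b + 2)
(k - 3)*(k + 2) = k^2 - k - 6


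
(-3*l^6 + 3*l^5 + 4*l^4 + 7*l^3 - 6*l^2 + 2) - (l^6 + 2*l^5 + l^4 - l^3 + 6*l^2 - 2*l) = -4*l^6 + l^5 + 3*l^4 + 8*l^3 - 12*l^2 + 2*l + 2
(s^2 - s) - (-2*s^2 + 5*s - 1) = 3*s^2 - 6*s + 1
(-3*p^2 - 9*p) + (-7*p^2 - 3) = -10*p^2 - 9*p - 3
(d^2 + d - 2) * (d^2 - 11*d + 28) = d^4 - 10*d^3 + 15*d^2 + 50*d - 56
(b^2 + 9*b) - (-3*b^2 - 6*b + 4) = 4*b^2 + 15*b - 4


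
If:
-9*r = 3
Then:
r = -1/3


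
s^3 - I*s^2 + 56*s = s*(s - 8*I)*(s + 7*I)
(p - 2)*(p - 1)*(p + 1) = p^3 - 2*p^2 - p + 2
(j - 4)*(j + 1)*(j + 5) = j^3 + 2*j^2 - 19*j - 20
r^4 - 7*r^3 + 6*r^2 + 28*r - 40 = (r - 5)*(r - 2)^2*(r + 2)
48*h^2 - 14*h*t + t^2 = (-8*h + t)*(-6*h + t)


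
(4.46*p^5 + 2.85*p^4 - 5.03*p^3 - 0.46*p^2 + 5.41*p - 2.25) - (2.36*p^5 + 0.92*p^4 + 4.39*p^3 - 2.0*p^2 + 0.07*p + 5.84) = 2.1*p^5 + 1.93*p^4 - 9.42*p^3 + 1.54*p^2 + 5.34*p - 8.09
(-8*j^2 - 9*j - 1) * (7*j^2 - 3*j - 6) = -56*j^4 - 39*j^3 + 68*j^2 + 57*j + 6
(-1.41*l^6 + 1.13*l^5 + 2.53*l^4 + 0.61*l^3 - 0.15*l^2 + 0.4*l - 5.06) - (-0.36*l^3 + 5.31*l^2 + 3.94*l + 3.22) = -1.41*l^6 + 1.13*l^5 + 2.53*l^4 + 0.97*l^3 - 5.46*l^2 - 3.54*l - 8.28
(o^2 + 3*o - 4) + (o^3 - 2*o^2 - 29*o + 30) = o^3 - o^2 - 26*o + 26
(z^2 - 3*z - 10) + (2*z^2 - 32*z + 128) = 3*z^2 - 35*z + 118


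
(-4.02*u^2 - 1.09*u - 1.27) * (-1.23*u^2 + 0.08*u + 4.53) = 4.9446*u^4 + 1.0191*u^3 - 16.7357*u^2 - 5.0393*u - 5.7531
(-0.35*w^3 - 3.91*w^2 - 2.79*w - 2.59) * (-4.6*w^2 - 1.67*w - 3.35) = 1.61*w^5 + 18.5705*w^4 + 20.5362*w^3 + 29.6718*w^2 + 13.6718*w + 8.6765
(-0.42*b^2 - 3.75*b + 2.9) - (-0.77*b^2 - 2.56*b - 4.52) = 0.35*b^2 - 1.19*b + 7.42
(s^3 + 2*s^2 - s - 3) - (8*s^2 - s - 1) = s^3 - 6*s^2 - 2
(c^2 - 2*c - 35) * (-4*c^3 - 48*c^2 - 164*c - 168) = -4*c^5 - 40*c^4 + 72*c^3 + 1840*c^2 + 6076*c + 5880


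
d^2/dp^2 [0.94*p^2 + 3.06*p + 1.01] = 1.88000000000000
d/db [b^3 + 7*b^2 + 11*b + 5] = 3*b^2 + 14*b + 11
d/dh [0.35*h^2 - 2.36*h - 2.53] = 0.7*h - 2.36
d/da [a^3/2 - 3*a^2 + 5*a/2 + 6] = 3*a^2/2 - 6*a + 5/2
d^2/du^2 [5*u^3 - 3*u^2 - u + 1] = 30*u - 6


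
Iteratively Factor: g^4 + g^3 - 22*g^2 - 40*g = (g + 2)*(g^3 - g^2 - 20*g) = (g + 2)*(g + 4)*(g^2 - 5*g) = g*(g + 2)*(g + 4)*(g - 5)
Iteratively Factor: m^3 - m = (m + 1)*(m^2 - m) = m*(m + 1)*(m - 1)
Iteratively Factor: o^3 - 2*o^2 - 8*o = (o + 2)*(o^2 - 4*o) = (o - 4)*(o + 2)*(o)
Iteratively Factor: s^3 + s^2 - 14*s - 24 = (s - 4)*(s^2 + 5*s + 6) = (s - 4)*(s + 2)*(s + 3)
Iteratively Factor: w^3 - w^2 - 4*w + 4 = (w - 2)*(w^2 + w - 2) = (w - 2)*(w + 2)*(w - 1)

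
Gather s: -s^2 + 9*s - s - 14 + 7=-s^2 + 8*s - 7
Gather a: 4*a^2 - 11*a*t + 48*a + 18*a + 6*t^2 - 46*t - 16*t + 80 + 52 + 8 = 4*a^2 + a*(66 - 11*t) + 6*t^2 - 62*t + 140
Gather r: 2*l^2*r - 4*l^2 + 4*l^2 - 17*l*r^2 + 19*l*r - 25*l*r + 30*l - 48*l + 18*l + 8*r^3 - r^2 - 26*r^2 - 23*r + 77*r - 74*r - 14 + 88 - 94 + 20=8*r^3 + r^2*(-17*l - 27) + r*(2*l^2 - 6*l - 20)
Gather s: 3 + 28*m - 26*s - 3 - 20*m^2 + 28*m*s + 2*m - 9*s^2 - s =-20*m^2 + 30*m - 9*s^2 + s*(28*m - 27)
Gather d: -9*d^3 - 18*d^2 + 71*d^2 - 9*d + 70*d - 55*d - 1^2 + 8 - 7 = -9*d^3 + 53*d^2 + 6*d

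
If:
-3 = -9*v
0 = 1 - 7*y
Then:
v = 1/3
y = 1/7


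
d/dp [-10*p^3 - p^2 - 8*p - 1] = -30*p^2 - 2*p - 8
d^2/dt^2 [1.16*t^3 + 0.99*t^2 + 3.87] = 6.96*t + 1.98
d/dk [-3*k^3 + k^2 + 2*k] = -9*k^2 + 2*k + 2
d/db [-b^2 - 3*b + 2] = -2*b - 3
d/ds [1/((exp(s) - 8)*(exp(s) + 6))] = 2*(1 - exp(s))*exp(s)/(exp(4*s) - 4*exp(3*s) - 92*exp(2*s) + 192*exp(s) + 2304)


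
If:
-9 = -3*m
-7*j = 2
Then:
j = -2/7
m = 3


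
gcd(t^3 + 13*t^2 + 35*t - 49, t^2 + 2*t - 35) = t + 7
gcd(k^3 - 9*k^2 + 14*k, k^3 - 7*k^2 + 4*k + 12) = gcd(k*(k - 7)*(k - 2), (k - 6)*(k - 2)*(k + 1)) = k - 2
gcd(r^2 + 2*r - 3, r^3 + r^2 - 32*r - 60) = 1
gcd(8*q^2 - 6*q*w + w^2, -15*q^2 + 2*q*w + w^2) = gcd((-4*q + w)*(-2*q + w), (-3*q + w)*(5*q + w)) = 1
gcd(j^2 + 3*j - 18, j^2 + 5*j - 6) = j + 6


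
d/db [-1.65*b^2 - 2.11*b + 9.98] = -3.3*b - 2.11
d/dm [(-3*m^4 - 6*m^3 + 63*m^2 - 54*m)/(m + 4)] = 3*(-3*m^4 - 20*m^3 - 3*m^2 + 168*m - 72)/(m^2 + 8*m + 16)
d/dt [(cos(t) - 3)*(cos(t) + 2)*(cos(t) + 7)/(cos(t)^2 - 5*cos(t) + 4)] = (-cos(t)^4 + 10*cos(t)^3 + 5*cos(t)^2 - 132*cos(t) + 262)*sin(t)/((cos(t) - 4)^2*(cos(t) - 1)^2)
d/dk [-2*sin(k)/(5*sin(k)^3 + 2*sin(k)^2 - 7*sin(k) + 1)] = 2*(10*sin(k)^3 + 2*sin(k)^2 - 1)*cos(k)/(5*sin(k)^3 + 2*sin(k)^2 - 7*sin(k) + 1)^2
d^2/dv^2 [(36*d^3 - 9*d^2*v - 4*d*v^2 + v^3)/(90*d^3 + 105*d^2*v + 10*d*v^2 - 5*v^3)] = 4*d*(-309*d^3 + 153*d^2*v - 27*d*v^2 + v^3)/(5*(-216*d^6 - 540*d^5*v - 342*d^4*v^2 + 55*d^3*v^3 + 57*d^2*v^4 - 15*d*v^5 + v^6))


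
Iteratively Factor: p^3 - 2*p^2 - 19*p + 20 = (p - 5)*(p^2 + 3*p - 4) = (p - 5)*(p - 1)*(p + 4)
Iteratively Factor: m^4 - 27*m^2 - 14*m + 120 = (m + 4)*(m^3 - 4*m^2 - 11*m + 30) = (m - 5)*(m + 4)*(m^2 + m - 6) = (m - 5)*(m - 2)*(m + 4)*(m + 3)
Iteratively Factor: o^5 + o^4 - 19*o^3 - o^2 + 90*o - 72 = (o - 3)*(o^4 + 4*o^3 - 7*o^2 - 22*o + 24) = (o - 3)*(o + 3)*(o^3 + o^2 - 10*o + 8) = (o - 3)*(o - 1)*(o + 3)*(o^2 + 2*o - 8) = (o - 3)*(o - 1)*(o + 3)*(o + 4)*(o - 2)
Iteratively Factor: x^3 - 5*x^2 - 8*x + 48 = (x - 4)*(x^2 - x - 12) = (x - 4)*(x + 3)*(x - 4)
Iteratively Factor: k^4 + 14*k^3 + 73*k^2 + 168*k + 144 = (k + 4)*(k^3 + 10*k^2 + 33*k + 36) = (k + 3)*(k + 4)*(k^2 + 7*k + 12) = (k + 3)^2*(k + 4)*(k + 4)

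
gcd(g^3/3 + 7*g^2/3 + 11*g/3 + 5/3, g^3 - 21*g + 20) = g + 5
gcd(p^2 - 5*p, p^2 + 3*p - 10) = 1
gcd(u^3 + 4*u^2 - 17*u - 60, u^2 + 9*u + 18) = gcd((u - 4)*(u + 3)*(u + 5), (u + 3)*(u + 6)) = u + 3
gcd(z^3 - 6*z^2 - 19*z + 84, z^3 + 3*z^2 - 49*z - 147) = z - 7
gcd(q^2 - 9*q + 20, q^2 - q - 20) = q - 5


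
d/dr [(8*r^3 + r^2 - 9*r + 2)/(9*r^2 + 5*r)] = 2*(36*r^4 + 40*r^3 + 43*r^2 - 18*r - 5)/(r^2*(81*r^2 + 90*r + 25))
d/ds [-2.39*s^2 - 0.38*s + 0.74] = -4.78*s - 0.38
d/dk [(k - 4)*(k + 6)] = 2*k + 2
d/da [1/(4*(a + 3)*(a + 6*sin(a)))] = -(a + (a + 3)*(6*cos(a) + 1) + 6*sin(a))/(4*(a + 3)^2*(a + 6*sin(a))^2)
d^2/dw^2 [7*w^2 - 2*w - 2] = 14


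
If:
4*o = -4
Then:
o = -1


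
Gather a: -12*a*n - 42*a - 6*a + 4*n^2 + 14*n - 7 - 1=a*(-12*n - 48) + 4*n^2 + 14*n - 8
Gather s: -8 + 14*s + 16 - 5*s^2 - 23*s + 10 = -5*s^2 - 9*s + 18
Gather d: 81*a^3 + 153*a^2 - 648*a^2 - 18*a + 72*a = 81*a^3 - 495*a^2 + 54*a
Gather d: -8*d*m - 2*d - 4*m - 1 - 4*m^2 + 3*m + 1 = d*(-8*m - 2) - 4*m^2 - m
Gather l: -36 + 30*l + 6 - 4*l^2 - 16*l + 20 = -4*l^2 + 14*l - 10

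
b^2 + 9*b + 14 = (b + 2)*(b + 7)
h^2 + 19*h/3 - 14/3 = (h - 2/3)*(h + 7)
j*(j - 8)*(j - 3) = j^3 - 11*j^2 + 24*j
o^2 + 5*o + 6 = (o + 2)*(o + 3)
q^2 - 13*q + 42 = (q - 7)*(q - 6)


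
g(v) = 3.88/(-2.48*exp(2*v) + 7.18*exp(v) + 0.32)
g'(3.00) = 0.01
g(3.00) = 0.00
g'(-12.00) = 0.00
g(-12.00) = 12.12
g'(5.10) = 0.00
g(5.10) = -0.00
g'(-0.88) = -1.00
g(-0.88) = 1.35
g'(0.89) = 4.82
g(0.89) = 1.25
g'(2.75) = 0.02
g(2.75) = -0.01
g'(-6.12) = -0.54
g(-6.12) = 11.56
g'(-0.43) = -0.64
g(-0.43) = 0.98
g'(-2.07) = -2.28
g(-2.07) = 3.27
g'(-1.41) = -1.53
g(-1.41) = 2.02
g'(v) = 3.88*(4.96*exp(2*v) - 7.18*exp(v))/(-2.48*exp(2*v) + 7.18*exp(v) + 0.32)^2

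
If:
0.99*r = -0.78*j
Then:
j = -1.26923076923077*r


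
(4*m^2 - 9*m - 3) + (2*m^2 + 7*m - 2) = 6*m^2 - 2*m - 5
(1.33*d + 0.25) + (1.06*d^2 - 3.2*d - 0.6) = 1.06*d^2 - 1.87*d - 0.35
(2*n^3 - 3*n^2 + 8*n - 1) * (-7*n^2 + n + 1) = -14*n^5 + 23*n^4 - 57*n^3 + 12*n^2 + 7*n - 1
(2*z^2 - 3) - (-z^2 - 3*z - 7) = 3*z^2 + 3*z + 4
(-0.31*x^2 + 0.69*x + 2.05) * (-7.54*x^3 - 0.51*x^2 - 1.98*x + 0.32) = 2.3374*x^5 - 5.0445*x^4 - 15.1951*x^3 - 2.5109*x^2 - 3.8382*x + 0.656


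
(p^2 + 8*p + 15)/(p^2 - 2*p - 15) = (p + 5)/(p - 5)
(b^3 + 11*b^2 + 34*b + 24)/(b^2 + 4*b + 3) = (b^2 + 10*b + 24)/(b + 3)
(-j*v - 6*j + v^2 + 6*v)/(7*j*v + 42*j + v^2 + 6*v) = (-j + v)/(7*j + v)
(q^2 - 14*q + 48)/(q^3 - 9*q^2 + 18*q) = (q - 8)/(q*(q - 3))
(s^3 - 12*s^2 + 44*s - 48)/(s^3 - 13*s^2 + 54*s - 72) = (s - 2)/(s - 3)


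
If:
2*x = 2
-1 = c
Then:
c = -1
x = 1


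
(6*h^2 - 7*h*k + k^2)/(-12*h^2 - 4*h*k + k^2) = (-h + k)/(2*h + k)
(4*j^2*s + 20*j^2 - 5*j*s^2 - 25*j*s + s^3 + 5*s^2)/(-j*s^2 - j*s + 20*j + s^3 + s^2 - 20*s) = (-4*j + s)/(s - 4)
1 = 1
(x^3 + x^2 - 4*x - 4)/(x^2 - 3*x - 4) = (x^2 - 4)/(x - 4)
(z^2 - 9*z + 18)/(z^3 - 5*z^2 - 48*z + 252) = (z - 3)/(z^2 + z - 42)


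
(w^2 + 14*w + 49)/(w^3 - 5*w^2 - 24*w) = (w^2 + 14*w + 49)/(w*(w^2 - 5*w - 24))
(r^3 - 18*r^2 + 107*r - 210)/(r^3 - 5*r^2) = 1 - 13/r + 42/r^2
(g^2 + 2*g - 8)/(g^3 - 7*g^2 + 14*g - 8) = (g + 4)/(g^2 - 5*g + 4)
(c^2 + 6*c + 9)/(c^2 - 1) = (c^2 + 6*c + 9)/(c^2 - 1)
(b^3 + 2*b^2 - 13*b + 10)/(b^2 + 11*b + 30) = (b^2 - 3*b + 2)/(b + 6)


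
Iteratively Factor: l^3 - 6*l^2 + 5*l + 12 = (l + 1)*(l^2 - 7*l + 12) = (l - 3)*(l + 1)*(l - 4)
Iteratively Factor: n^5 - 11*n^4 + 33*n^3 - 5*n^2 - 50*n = (n + 1)*(n^4 - 12*n^3 + 45*n^2 - 50*n) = n*(n + 1)*(n^3 - 12*n^2 + 45*n - 50) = n*(n - 5)*(n + 1)*(n^2 - 7*n + 10) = n*(n - 5)^2*(n + 1)*(n - 2)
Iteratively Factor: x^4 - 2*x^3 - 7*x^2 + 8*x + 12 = (x - 2)*(x^3 - 7*x - 6) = (x - 2)*(x + 2)*(x^2 - 2*x - 3) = (x - 2)*(x + 1)*(x + 2)*(x - 3)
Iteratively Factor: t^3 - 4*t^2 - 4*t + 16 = (t + 2)*(t^2 - 6*t + 8) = (t - 4)*(t + 2)*(t - 2)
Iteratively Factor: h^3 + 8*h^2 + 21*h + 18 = (h + 2)*(h^2 + 6*h + 9) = (h + 2)*(h + 3)*(h + 3)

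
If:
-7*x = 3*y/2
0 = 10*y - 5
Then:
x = -3/28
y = 1/2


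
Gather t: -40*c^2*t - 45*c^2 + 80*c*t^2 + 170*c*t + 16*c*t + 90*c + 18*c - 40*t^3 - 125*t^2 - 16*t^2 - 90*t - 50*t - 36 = -45*c^2 + 108*c - 40*t^3 + t^2*(80*c - 141) + t*(-40*c^2 + 186*c - 140) - 36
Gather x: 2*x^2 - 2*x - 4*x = 2*x^2 - 6*x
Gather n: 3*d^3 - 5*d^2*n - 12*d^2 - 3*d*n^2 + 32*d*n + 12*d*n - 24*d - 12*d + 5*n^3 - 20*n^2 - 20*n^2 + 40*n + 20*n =3*d^3 - 12*d^2 - 36*d + 5*n^3 + n^2*(-3*d - 40) + n*(-5*d^2 + 44*d + 60)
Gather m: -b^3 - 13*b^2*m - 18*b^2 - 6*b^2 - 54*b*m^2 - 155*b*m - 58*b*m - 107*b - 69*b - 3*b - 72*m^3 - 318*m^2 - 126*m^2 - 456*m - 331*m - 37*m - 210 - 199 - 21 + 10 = -b^3 - 24*b^2 - 179*b - 72*m^3 + m^2*(-54*b - 444) + m*(-13*b^2 - 213*b - 824) - 420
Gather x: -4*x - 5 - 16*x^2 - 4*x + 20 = -16*x^2 - 8*x + 15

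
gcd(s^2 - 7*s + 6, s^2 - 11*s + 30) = s - 6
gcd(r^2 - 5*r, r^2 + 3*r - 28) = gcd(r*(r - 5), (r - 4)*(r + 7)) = 1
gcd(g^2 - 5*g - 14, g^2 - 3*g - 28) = g - 7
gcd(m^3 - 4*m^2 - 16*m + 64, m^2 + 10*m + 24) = m + 4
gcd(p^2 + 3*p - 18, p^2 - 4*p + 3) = p - 3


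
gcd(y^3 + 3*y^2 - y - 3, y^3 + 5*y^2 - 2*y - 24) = y + 3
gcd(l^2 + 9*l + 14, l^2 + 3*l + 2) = l + 2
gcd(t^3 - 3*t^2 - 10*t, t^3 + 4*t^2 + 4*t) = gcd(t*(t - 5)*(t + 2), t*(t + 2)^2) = t^2 + 2*t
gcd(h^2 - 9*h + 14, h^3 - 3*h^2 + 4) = h - 2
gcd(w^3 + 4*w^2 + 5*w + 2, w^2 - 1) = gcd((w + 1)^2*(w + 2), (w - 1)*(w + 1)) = w + 1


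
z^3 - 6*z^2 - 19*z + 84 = (z - 7)*(z - 3)*(z + 4)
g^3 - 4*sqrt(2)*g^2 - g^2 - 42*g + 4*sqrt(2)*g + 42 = (g - 1)*(g - 7*sqrt(2))*(g + 3*sqrt(2))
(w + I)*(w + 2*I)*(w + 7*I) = w^3 + 10*I*w^2 - 23*w - 14*I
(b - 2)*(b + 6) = b^2 + 4*b - 12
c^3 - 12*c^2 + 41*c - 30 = (c - 6)*(c - 5)*(c - 1)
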